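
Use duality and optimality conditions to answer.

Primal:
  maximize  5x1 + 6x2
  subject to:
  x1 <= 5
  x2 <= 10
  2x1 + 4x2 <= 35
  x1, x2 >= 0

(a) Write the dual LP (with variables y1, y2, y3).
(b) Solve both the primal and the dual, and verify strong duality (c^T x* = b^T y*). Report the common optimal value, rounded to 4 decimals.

The standard primal-dual pair for 'max c^T x s.t. A x <= b, x >= 0' is:
  Dual:  min b^T y  s.t.  A^T y >= c,  y >= 0.

So the dual LP is:
  minimize  5y1 + 10y2 + 35y3
  subject to:
    y1 + 2y3 >= 5
    y2 + 4y3 >= 6
    y1, y2, y3 >= 0

Solving the primal: x* = (5, 6.25).
  primal value c^T x* = 62.5.
Solving the dual: y* = (2, 0, 1.5).
  dual value b^T y* = 62.5.
Strong duality: c^T x* = b^T y*. Confirmed.

62.5


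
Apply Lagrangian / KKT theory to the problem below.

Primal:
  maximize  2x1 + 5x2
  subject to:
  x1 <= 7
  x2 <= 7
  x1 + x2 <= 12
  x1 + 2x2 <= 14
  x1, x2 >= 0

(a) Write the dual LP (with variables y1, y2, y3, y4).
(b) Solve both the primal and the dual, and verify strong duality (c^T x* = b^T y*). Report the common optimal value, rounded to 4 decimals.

The standard primal-dual pair for 'max c^T x s.t. A x <= b, x >= 0' is:
  Dual:  min b^T y  s.t.  A^T y >= c,  y >= 0.

So the dual LP is:
  minimize  7y1 + 7y2 + 12y3 + 14y4
  subject to:
    y1 + y3 + y4 >= 2
    y2 + y3 + 2y4 >= 5
    y1, y2, y3, y4 >= 0

Solving the primal: x* = (0, 7).
  primal value c^T x* = 35.
Solving the dual: y* = (0, 1, 0, 2).
  dual value b^T y* = 35.
Strong duality: c^T x* = b^T y*. Confirmed.

35


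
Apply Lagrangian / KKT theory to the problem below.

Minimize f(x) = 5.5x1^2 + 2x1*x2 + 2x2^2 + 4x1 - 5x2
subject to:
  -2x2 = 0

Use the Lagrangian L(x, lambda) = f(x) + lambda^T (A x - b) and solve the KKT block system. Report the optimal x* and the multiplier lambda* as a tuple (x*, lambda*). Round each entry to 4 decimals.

Form the Lagrangian:
  L(x, lambda) = (1/2) x^T Q x + c^T x + lambda^T (A x - b)
Stationarity (grad_x L = 0): Q x + c + A^T lambda = 0.
Primal feasibility: A x = b.

This gives the KKT block system:
  [ Q   A^T ] [ x     ]   [-c ]
  [ A    0  ] [ lambda ] = [ b ]

Solving the linear system:
  x*      = (-0.3636, 0)
  lambda* = (-2.8636)
  f(x*)   = -0.7273

x* = (-0.3636, 0), lambda* = (-2.8636)


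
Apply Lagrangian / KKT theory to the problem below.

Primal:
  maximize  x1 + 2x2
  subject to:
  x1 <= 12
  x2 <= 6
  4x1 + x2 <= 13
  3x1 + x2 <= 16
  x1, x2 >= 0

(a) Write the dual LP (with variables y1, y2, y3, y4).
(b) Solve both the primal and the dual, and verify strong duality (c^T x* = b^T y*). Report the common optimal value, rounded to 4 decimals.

The standard primal-dual pair for 'max c^T x s.t. A x <= b, x >= 0' is:
  Dual:  min b^T y  s.t.  A^T y >= c,  y >= 0.

So the dual LP is:
  minimize  12y1 + 6y2 + 13y3 + 16y4
  subject to:
    y1 + 4y3 + 3y4 >= 1
    y2 + y3 + y4 >= 2
    y1, y2, y3, y4 >= 0

Solving the primal: x* = (1.75, 6).
  primal value c^T x* = 13.75.
Solving the dual: y* = (0, 1.75, 0.25, 0).
  dual value b^T y* = 13.75.
Strong duality: c^T x* = b^T y*. Confirmed.

13.75


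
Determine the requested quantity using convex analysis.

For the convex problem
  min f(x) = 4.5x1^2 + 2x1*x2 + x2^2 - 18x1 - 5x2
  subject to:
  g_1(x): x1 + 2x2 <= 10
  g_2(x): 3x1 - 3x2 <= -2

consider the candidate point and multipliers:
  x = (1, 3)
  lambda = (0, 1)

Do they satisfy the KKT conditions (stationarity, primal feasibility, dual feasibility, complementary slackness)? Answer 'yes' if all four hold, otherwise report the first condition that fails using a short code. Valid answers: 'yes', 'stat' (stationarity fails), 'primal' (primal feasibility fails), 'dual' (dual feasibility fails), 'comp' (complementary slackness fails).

Gradient of f: grad f(x) = Q x + c = (-3, 3)
Constraint values g_i(x) = a_i^T x - b_i:
  g_1((1, 3)) = -3
  g_2((1, 3)) = -4
Stationarity residual: grad f(x) + sum_i lambda_i a_i = (0, 0)
  -> stationarity OK
Primal feasibility (all g_i <= 0): OK
Dual feasibility (all lambda_i >= 0): OK
Complementary slackness (lambda_i * g_i(x) = 0 for all i): FAILS

Verdict: the first failing condition is complementary_slackness -> comp.

comp


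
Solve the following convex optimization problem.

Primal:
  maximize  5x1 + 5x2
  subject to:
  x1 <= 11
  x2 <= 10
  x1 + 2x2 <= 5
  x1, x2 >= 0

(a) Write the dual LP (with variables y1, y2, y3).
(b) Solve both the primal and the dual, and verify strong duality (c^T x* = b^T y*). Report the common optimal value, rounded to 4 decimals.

The standard primal-dual pair for 'max c^T x s.t. A x <= b, x >= 0' is:
  Dual:  min b^T y  s.t.  A^T y >= c,  y >= 0.

So the dual LP is:
  minimize  11y1 + 10y2 + 5y3
  subject to:
    y1 + y3 >= 5
    y2 + 2y3 >= 5
    y1, y2, y3 >= 0

Solving the primal: x* = (5, 0).
  primal value c^T x* = 25.
Solving the dual: y* = (0, 0, 5).
  dual value b^T y* = 25.
Strong duality: c^T x* = b^T y*. Confirmed.

25


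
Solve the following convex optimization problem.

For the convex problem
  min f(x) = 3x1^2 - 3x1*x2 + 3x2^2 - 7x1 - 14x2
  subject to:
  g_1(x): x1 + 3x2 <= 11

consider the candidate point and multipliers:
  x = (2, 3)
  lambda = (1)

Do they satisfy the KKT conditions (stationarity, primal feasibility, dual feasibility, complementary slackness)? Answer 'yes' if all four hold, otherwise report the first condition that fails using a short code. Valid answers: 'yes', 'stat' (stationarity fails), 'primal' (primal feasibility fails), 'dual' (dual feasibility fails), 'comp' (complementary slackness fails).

Gradient of f: grad f(x) = Q x + c = (-4, -2)
Constraint values g_i(x) = a_i^T x - b_i:
  g_1((2, 3)) = 0
Stationarity residual: grad f(x) + sum_i lambda_i a_i = (-3, 1)
  -> stationarity FAILS
Primal feasibility (all g_i <= 0): OK
Dual feasibility (all lambda_i >= 0): OK
Complementary slackness (lambda_i * g_i(x) = 0 for all i): OK

Verdict: the first failing condition is stationarity -> stat.

stat


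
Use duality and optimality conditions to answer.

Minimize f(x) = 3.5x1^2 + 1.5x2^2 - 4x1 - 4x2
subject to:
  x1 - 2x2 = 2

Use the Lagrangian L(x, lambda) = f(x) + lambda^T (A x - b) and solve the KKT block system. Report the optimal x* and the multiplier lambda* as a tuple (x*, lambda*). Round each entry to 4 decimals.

Form the Lagrangian:
  L(x, lambda) = (1/2) x^T Q x + c^T x + lambda^T (A x - b)
Stationarity (grad_x L = 0): Q x + c + A^T lambda = 0.
Primal feasibility: A x = b.

This gives the KKT block system:
  [ Q   A^T ] [ x     ]   [-c ]
  [ A    0  ] [ lambda ] = [ b ]

Solving the linear system:
  x*      = (0.9677, -0.5161)
  lambda* = (-2.7742)
  f(x*)   = 1.871

x* = (0.9677, -0.5161), lambda* = (-2.7742)


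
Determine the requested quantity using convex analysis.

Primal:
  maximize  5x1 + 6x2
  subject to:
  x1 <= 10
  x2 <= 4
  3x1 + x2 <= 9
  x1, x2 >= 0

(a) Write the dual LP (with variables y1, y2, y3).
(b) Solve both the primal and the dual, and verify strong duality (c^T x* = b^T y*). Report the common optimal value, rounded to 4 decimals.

The standard primal-dual pair for 'max c^T x s.t. A x <= b, x >= 0' is:
  Dual:  min b^T y  s.t.  A^T y >= c,  y >= 0.

So the dual LP is:
  minimize  10y1 + 4y2 + 9y3
  subject to:
    y1 + 3y3 >= 5
    y2 + y3 >= 6
    y1, y2, y3 >= 0

Solving the primal: x* = (1.6667, 4).
  primal value c^T x* = 32.3333.
Solving the dual: y* = (0, 4.3333, 1.6667).
  dual value b^T y* = 32.3333.
Strong duality: c^T x* = b^T y*. Confirmed.

32.3333


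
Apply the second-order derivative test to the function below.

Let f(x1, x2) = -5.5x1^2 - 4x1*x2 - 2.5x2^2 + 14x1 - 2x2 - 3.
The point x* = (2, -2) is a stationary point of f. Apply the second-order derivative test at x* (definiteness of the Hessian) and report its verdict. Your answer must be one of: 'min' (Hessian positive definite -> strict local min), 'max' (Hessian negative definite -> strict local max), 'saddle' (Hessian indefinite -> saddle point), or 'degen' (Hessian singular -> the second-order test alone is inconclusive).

Compute the Hessian H = grad^2 f:
  H = [[-11, -4], [-4, -5]]
Verify stationarity: grad f(x*) = H x* + g = (0, 0).
Eigenvalues of H: -13, -3.
Both eigenvalues < 0, so H is negative definite -> x* is a strict local max.

max


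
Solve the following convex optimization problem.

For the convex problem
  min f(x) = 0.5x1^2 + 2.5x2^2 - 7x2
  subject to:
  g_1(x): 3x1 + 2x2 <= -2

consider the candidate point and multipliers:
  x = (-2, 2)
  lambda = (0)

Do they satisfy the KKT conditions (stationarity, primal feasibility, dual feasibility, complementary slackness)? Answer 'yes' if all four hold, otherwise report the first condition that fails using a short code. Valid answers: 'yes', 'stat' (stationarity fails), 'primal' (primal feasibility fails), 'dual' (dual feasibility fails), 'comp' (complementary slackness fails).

Gradient of f: grad f(x) = Q x + c = (-2, 3)
Constraint values g_i(x) = a_i^T x - b_i:
  g_1((-2, 2)) = 0
Stationarity residual: grad f(x) + sum_i lambda_i a_i = (-2, 3)
  -> stationarity FAILS
Primal feasibility (all g_i <= 0): OK
Dual feasibility (all lambda_i >= 0): OK
Complementary slackness (lambda_i * g_i(x) = 0 for all i): OK

Verdict: the first failing condition is stationarity -> stat.

stat


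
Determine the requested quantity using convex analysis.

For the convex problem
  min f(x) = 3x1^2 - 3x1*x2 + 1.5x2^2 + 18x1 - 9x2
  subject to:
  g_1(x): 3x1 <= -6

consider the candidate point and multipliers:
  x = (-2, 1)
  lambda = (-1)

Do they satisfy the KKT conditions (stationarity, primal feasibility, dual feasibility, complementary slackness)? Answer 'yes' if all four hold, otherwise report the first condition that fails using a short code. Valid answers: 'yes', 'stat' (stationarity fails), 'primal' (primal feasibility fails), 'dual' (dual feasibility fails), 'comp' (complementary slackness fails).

Gradient of f: grad f(x) = Q x + c = (3, 0)
Constraint values g_i(x) = a_i^T x - b_i:
  g_1((-2, 1)) = 0
Stationarity residual: grad f(x) + sum_i lambda_i a_i = (0, 0)
  -> stationarity OK
Primal feasibility (all g_i <= 0): OK
Dual feasibility (all lambda_i >= 0): FAILS
Complementary slackness (lambda_i * g_i(x) = 0 for all i): OK

Verdict: the first failing condition is dual_feasibility -> dual.

dual


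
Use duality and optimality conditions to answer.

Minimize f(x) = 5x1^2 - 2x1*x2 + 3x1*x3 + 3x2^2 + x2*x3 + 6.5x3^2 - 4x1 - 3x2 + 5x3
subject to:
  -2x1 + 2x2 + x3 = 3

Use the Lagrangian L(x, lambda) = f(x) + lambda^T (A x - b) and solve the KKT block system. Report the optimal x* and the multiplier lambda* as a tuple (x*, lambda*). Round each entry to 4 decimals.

Form the Lagrangian:
  L(x, lambda) = (1/2) x^T Q x + c^T x + lambda^T (A x - b)
Stationarity (grad_x L = 0): Q x + c + A^T lambda = 0.
Primal feasibility: A x = b.

This gives the KKT block system:
  [ Q   A^T ] [ x     ]   [-c ]
  [ A    0  ] [ lambda ] = [ b ]

Solving the linear system:
  x*      = (0.1297, 1.769, -0.2785)
  lambda* = (-3.538)
  f(x*)   = 1.6978

x* = (0.1297, 1.769, -0.2785), lambda* = (-3.538)


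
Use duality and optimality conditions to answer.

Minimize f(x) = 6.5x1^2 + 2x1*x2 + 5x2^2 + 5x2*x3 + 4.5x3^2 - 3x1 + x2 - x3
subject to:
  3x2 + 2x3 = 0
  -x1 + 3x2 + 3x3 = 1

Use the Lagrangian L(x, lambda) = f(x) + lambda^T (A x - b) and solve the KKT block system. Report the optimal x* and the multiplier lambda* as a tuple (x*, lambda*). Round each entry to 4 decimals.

Form the Lagrangian:
  L(x, lambda) = (1/2) x^T Q x + c^T x + lambda^T (A x - b)
Stationarity (grad_x L = 0): Q x + c + A^T lambda = 0.
Primal feasibility: A x = b.

This gives the KKT block system:
  [ Q   A^T ] [ x     ]   [-c ]
  [ A    0  ] [ lambda ] = [ b ]

Solving the linear system:
  x*      = (-0.0455, -0.6364, 0.9545)
  lambda* = (5.0909, -4.8636)
  f(x*)   = 1.7045

x* = (-0.0455, -0.6364, 0.9545), lambda* = (5.0909, -4.8636)


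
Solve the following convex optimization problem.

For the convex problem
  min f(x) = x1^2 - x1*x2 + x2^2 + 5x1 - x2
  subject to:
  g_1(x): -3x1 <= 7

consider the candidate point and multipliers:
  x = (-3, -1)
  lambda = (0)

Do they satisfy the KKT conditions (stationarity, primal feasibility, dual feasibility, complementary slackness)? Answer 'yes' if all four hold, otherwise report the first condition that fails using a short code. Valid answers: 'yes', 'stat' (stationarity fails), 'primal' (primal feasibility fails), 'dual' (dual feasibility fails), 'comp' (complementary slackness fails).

Gradient of f: grad f(x) = Q x + c = (0, 0)
Constraint values g_i(x) = a_i^T x - b_i:
  g_1((-3, -1)) = 2
Stationarity residual: grad f(x) + sum_i lambda_i a_i = (0, 0)
  -> stationarity OK
Primal feasibility (all g_i <= 0): FAILS
Dual feasibility (all lambda_i >= 0): OK
Complementary slackness (lambda_i * g_i(x) = 0 for all i): OK

Verdict: the first failing condition is primal_feasibility -> primal.

primal


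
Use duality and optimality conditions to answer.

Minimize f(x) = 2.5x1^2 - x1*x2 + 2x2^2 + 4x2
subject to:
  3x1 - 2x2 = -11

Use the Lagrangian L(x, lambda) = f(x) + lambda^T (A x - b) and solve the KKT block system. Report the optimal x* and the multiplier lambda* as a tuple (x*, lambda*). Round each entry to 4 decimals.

Form the Lagrangian:
  L(x, lambda) = (1/2) x^T Q x + c^T x + lambda^T (A x - b)
Stationarity (grad_x L = 0): Q x + c + A^T lambda = 0.
Primal feasibility: A x = b.

This gives the KKT block system:
  [ Q   A^T ] [ x     ]   [-c ]
  [ A    0  ] [ lambda ] = [ b ]

Solving the linear system:
  x*      = (-3.0455, 0.9318)
  lambda* = (5.3864)
  f(x*)   = 31.4886

x* = (-3.0455, 0.9318), lambda* = (5.3864)


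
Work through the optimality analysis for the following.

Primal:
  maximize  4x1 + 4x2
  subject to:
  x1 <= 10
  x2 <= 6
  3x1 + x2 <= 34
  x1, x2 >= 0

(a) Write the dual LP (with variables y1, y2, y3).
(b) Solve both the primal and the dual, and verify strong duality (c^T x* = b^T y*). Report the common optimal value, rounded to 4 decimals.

The standard primal-dual pair for 'max c^T x s.t. A x <= b, x >= 0' is:
  Dual:  min b^T y  s.t.  A^T y >= c,  y >= 0.

So the dual LP is:
  minimize  10y1 + 6y2 + 34y3
  subject to:
    y1 + 3y3 >= 4
    y2 + y3 >= 4
    y1, y2, y3 >= 0

Solving the primal: x* = (9.3333, 6).
  primal value c^T x* = 61.3333.
Solving the dual: y* = (0, 2.6667, 1.3333).
  dual value b^T y* = 61.3333.
Strong duality: c^T x* = b^T y*. Confirmed.

61.3333


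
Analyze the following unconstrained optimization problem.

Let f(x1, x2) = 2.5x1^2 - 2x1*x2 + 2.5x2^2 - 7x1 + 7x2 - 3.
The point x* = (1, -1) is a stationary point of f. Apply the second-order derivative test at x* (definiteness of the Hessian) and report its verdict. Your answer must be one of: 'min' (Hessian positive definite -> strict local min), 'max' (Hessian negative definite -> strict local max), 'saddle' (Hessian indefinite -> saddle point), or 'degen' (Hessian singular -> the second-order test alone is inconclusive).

Compute the Hessian H = grad^2 f:
  H = [[5, -2], [-2, 5]]
Verify stationarity: grad f(x*) = H x* + g = (0, 0).
Eigenvalues of H: 3, 7.
Both eigenvalues > 0, so H is positive definite -> x* is a strict local min.

min


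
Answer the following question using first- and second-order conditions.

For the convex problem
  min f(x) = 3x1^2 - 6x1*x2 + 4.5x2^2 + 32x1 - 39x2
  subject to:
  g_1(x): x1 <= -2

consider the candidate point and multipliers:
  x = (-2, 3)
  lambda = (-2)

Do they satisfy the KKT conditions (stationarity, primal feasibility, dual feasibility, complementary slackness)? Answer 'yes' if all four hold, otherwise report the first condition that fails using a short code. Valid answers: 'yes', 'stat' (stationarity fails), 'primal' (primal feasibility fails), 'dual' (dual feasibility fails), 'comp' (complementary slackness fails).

Gradient of f: grad f(x) = Q x + c = (2, 0)
Constraint values g_i(x) = a_i^T x - b_i:
  g_1((-2, 3)) = 0
Stationarity residual: grad f(x) + sum_i lambda_i a_i = (0, 0)
  -> stationarity OK
Primal feasibility (all g_i <= 0): OK
Dual feasibility (all lambda_i >= 0): FAILS
Complementary slackness (lambda_i * g_i(x) = 0 for all i): OK

Verdict: the first failing condition is dual_feasibility -> dual.

dual


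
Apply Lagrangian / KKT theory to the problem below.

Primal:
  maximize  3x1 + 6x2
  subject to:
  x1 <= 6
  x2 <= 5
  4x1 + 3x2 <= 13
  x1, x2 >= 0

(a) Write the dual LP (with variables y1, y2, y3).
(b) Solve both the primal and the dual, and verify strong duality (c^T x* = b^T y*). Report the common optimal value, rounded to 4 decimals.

The standard primal-dual pair for 'max c^T x s.t. A x <= b, x >= 0' is:
  Dual:  min b^T y  s.t.  A^T y >= c,  y >= 0.

So the dual LP is:
  minimize  6y1 + 5y2 + 13y3
  subject to:
    y1 + 4y3 >= 3
    y2 + 3y3 >= 6
    y1, y2, y3 >= 0

Solving the primal: x* = (0, 4.3333).
  primal value c^T x* = 26.
Solving the dual: y* = (0, 0, 2).
  dual value b^T y* = 26.
Strong duality: c^T x* = b^T y*. Confirmed.

26


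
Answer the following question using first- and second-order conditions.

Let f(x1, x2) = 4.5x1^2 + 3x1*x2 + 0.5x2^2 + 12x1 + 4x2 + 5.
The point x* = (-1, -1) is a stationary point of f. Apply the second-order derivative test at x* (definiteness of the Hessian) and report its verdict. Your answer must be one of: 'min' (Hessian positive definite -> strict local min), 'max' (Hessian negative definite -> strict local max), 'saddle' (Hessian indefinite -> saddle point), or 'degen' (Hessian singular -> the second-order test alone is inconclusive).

Compute the Hessian H = grad^2 f:
  H = [[9, 3], [3, 1]]
Verify stationarity: grad f(x*) = H x* + g = (0, 0).
Eigenvalues of H: 0, 10.
H has a zero eigenvalue (singular; positive semidefinite but not definite), so H is neither positive definite, negative definite, nor indefinite. The second-order test alone is inconclusive -> degen.
(Indeed, f is constant along the null direction of H through x*, so x* is not a strict local extremum.)

degen


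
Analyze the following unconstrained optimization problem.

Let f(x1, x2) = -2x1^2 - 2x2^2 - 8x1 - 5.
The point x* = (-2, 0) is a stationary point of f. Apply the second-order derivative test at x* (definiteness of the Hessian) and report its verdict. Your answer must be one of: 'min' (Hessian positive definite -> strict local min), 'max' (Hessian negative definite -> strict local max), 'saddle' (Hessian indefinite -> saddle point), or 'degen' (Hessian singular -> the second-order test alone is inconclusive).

Compute the Hessian H = grad^2 f:
  H = [[-4, 0], [0, -4]]
Verify stationarity: grad f(x*) = H x* + g = (0, 0).
Eigenvalues of H: -4, -4.
Both eigenvalues < 0, so H is negative definite -> x* is a strict local max.

max


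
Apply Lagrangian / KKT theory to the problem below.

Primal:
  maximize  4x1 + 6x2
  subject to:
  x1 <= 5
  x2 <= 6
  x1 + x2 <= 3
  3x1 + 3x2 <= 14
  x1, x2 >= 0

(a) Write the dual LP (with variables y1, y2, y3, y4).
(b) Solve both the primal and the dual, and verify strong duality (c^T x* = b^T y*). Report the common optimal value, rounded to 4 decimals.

The standard primal-dual pair for 'max c^T x s.t. A x <= b, x >= 0' is:
  Dual:  min b^T y  s.t.  A^T y >= c,  y >= 0.

So the dual LP is:
  minimize  5y1 + 6y2 + 3y3 + 14y4
  subject to:
    y1 + y3 + 3y4 >= 4
    y2 + y3 + 3y4 >= 6
    y1, y2, y3, y4 >= 0

Solving the primal: x* = (0, 3).
  primal value c^T x* = 18.
Solving the dual: y* = (0, 0, 6, 0).
  dual value b^T y* = 18.
Strong duality: c^T x* = b^T y*. Confirmed.

18


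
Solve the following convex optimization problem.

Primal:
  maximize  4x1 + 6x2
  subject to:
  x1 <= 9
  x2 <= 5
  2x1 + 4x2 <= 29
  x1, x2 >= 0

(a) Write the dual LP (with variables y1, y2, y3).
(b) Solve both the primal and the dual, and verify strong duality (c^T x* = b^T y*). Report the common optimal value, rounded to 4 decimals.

The standard primal-dual pair for 'max c^T x s.t. A x <= b, x >= 0' is:
  Dual:  min b^T y  s.t.  A^T y >= c,  y >= 0.

So the dual LP is:
  minimize  9y1 + 5y2 + 29y3
  subject to:
    y1 + 2y3 >= 4
    y2 + 4y3 >= 6
    y1, y2, y3 >= 0

Solving the primal: x* = (9, 2.75).
  primal value c^T x* = 52.5.
Solving the dual: y* = (1, 0, 1.5).
  dual value b^T y* = 52.5.
Strong duality: c^T x* = b^T y*. Confirmed.

52.5


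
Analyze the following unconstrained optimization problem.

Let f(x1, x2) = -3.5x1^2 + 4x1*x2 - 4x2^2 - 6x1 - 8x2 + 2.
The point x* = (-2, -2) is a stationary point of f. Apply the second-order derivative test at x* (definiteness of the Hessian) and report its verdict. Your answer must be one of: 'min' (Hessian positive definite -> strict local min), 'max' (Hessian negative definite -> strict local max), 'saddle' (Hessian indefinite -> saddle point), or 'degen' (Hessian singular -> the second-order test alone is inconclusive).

Compute the Hessian H = grad^2 f:
  H = [[-7, 4], [4, -8]]
Verify stationarity: grad f(x*) = H x* + g = (0, 0).
Eigenvalues of H: -11.5311, -3.4689.
Both eigenvalues < 0, so H is negative definite -> x* is a strict local max.

max


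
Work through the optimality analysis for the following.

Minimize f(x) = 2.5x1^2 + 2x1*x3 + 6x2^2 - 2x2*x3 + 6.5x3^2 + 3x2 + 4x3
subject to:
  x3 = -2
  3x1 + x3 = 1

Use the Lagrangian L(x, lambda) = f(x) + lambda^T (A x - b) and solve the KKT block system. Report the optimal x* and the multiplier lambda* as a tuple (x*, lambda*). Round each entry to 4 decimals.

Form the Lagrangian:
  L(x, lambda) = (1/2) x^T Q x + c^T x + lambda^T (A x - b)
Stationarity (grad_x L = 0): Q x + c + A^T lambda = 0.
Primal feasibility: A x = b.

This gives the KKT block system:
  [ Q   A^T ] [ x     ]   [-c ]
  [ A    0  ] [ lambda ] = [ b ]

Solving the linear system:
  x*      = (1, -0.5833, -2)
  lambda* = (19.1667, -0.3333)
  f(x*)   = 14.4583

x* = (1, -0.5833, -2), lambda* = (19.1667, -0.3333)


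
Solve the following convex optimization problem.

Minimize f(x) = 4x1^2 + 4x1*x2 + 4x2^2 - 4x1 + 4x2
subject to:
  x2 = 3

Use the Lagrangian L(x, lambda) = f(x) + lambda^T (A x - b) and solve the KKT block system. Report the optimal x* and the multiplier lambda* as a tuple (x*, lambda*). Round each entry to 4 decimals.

Form the Lagrangian:
  L(x, lambda) = (1/2) x^T Q x + c^T x + lambda^T (A x - b)
Stationarity (grad_x L = 0): Q x + c + A^T lambda = 0.
Primal feasibility: A x = b.

This gives the KKT block system:
  [ Q   A^T ] [ x     ]   [-c ]
  [ A    0  ] [ lambda ] = [ b ]

Solving the linear system:
  x*      = (-1, 3)
  lambda* = (-24)
  f(x*)   = 44

x* = (-1, 3), lambda* = (-24)


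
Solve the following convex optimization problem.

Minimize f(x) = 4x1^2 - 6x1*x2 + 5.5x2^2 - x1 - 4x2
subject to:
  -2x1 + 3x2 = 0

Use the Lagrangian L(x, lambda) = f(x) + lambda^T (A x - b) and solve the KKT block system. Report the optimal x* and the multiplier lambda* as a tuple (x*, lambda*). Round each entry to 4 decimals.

Form the Lagrangian:
  L(x, lambda) = (1/2) x^T Q x + c^T x + lambda^T (A x - b)
Stationarity (grad_x L = 0): Q x + c + A^T lambda = 0.
Primal feasibility: A x = b.

This gives the KKT block system:
  [ Q   A^T ] [ x     ]   [-c ]
  [ A    0  ] [ lambda ] = [ b ]

Solving the linear system:
  x*      = (0.75, 0.5)
  lambda* = (1)
  f(x*)   = -1.375

x* = (0.75, 0.5), lambda* = (1)


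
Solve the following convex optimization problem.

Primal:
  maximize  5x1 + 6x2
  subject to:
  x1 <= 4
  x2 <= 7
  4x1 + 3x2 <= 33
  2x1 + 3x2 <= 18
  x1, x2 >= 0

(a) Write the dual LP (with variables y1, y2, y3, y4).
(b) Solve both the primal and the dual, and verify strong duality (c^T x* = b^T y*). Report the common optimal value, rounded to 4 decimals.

The standard primal-dual pair for 'max c^T x s.t. A x <= b, x >= 0' is:
  Dual:  min b^T y  s.t.  A^T y >= c,  y >= 0.

So the dual LP is:
  minimize  4y1 + 7y2 + 33y3 + 18y4
  subject to:
    y1 + 4y3 + 2y4 >= 5
    y2 + 3y3 + 3y4 >= 6
    y1, y2, y3, y4 >= 0

Solving the primal: x* = (4, 3.3333).
  primal value c^T x* = 40.
Solving the dual: y* = (1, 0, 0, 2).
  dual value b^T y* = 40.
Strong duality: c^T x* = b^T y*. Confirmed.

40


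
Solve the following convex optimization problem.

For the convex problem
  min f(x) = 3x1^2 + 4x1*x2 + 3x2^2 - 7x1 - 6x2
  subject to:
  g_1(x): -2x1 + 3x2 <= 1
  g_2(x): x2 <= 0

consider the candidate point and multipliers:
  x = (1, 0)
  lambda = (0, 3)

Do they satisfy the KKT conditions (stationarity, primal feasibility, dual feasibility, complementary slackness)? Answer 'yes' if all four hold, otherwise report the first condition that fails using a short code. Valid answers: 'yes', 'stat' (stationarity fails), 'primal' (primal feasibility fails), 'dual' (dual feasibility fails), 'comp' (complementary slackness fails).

Gradient of f: grad f(x) = Q x + c = (-1, -2)
Constraint values g_i(x) = a_i^T x - b_i:
  g_1((1, 0)) = -3
  g_2((1, 0)) = 0
Stationarity residual: grad f(x) + sum_i lambda_i a_i = (-1, 1)
  -> stationarity FAILS
Primal feasibility (all g_i <= 0): OK
Dual feasibility (all lambda_i >= 0): OK
Complementary slackness (lambda_i * g_i(x) = 0 for all i): OK

Verdict: the first failing condition is stationarity -> stat.

stat


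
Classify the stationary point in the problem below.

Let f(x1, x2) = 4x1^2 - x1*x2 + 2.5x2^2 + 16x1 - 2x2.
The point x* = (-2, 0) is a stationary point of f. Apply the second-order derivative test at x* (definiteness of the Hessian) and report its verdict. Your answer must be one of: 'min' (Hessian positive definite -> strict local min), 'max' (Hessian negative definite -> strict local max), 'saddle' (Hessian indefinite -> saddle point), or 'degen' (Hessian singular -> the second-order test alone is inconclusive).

Compute the Hessian H = grad^2 f:
  H = [[8, -1], [-1, 5]]
Verify stationarity: grad f(x*) = H x* + g = (0, 0).
Eigenvalues of H: 4.6972, 8.3028.
Both eigenvalues > 0, so H is positive definite -> x* is a strict local min.

min


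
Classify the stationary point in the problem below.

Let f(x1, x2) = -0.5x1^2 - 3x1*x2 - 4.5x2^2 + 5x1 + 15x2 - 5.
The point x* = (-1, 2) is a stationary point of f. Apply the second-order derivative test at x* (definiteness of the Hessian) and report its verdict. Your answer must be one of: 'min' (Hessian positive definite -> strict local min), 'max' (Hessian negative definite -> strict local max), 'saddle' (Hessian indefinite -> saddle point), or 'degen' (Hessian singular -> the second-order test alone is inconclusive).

Compute the Hessian H = grad^2 f:
  H = [[-1, -3], [-3, -9]]
Verify stationarity: grad f(x*) = H x* + g = (0, 0).
Eigenvalues of H: -10, 0.
H has a zero eigenvalue (singular; negative semidefinite but not definite), so H is neither positive definite, negative definite, nor indefinite. The second-order test alone is inconclusive -> degen.
(Indeed, f is constant along the null direction of H through x*, so x* is not a strict local extremum.)

degen


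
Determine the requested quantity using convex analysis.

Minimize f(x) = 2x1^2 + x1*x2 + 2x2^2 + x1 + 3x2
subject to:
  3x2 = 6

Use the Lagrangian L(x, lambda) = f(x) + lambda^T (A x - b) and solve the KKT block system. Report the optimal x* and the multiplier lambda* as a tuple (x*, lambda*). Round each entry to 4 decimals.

Form the Lagrangian:
  L(x, lambda) = (1/2) x^T Q x + c^T x + lambda^T (A x - b)
Stationarity (grad_x L = 0): Q x + c + A^T lambda = 0.
Primal feasibility: A x = b.

This gives the KKT block system:
  [ Q   A^T ] [ x     ]   [-c ]
  [ A    0  ] [ lambda ] = [ b ]

Solving the linear system:
  x*      = (-0.75, 2)
  lambda* = (-3.4167)
  f(x*)   = 12.875

x* = (-0.75, 2), lambda* = (-3.4167)


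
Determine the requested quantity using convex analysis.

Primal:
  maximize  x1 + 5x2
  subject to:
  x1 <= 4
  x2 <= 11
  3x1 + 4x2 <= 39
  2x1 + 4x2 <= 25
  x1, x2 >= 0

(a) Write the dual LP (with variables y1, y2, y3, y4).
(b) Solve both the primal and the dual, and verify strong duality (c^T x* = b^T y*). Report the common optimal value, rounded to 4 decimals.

The standard primal-dual pair for 'max c^T x s.t. A x <= b, x >= 0' is:
  Dual:  min b^T y  s.t.  A^T y >= c,  y >= 0.

So the dual LP is:
  minimize  4y1 + 11y2 + 39y3 + 25y4
  subject to:
    y1 + 3y3 + 2y4 >= 1
    y2 + 4y3 + 4y4 >= 5
    y1, y2, y3, y4 >= 0

Solving the primal: x* = (0, 6.25).
  primal value c^T x* = 31.25.
Solving the dual: y* = (0, 0, 0, 1.25).
  dual value b^T y* = 31.25.
Strong duality: c^T x* = b^T y*. Confirmed.

31.25


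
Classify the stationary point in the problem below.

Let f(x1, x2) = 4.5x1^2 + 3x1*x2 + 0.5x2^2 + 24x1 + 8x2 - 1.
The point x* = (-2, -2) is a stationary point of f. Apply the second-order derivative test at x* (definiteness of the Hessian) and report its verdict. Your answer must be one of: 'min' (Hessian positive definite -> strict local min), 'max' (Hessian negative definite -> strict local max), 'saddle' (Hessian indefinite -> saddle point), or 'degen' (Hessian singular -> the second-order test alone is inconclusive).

Compute the Hessian H = grad^2 f:
  H = [[9, 3], [3, 1]]
Verify stationarity: grad f(x*) = H x* + g = (0, 0).
Eigenvalues of H: 0, 10.
H has a zero eigenvalue (singular; positive semidefinite but not definite), so H is neither positive definite, negative definite, nor indefinite. The second-order test alone is inconclusive -> degen.
(Indeed, f is constant along the null direction of H through x*, so x* is not a strict local extremum.)

degen


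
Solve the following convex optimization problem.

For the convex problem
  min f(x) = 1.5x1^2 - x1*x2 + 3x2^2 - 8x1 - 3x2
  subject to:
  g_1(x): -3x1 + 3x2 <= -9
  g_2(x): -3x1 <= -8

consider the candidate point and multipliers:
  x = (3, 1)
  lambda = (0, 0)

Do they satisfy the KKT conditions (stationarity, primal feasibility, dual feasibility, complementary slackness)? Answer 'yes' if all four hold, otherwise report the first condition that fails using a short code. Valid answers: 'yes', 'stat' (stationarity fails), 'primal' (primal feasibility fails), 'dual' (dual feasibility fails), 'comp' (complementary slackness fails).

Gradient of f: grad f(x) = Q x + c = (0, 0)
Constraint values g_i(x) = a_i^T x - b_i:
  g_1((3, 1)) = 3
  g_2((3, 1)) = -1
Stationarity residual: grad f(x) + sum_i lambda_i a_i = (0, 0)
  -> stationarity OK
Primal feasibility (all g_i <= 0): FAILS
Dual feasibility (all lambda_i >= 0): OK
Complementary slackness (lambda_i * g_i(x) = 0 for all i): OK

Verdict: the first failing condition is primal_feasibility -> primal.

primal


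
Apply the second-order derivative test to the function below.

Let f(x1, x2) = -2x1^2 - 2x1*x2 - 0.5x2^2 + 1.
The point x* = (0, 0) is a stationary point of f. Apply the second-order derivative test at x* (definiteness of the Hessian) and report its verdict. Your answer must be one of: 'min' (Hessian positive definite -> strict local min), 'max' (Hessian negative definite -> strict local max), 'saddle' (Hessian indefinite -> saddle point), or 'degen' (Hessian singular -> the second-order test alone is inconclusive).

Compute the Hessian H = grad^2 f:
  H = [[-4, -2], [-2, -1]]
Verify stationarity: grad f(x*) = H x* + g = (0, 0).
Eigenvalues of H: -5, 0.
H has a zero eigenvalue (singular; negative semidefinite but not definite), so H is neither positive definite, negative definite, nor indefinite. The second-order test alone is inconclusive -> degen.
(Indeed, f is constant along the null direction of H through x*, so x* is not a strict local extremum.)

degen


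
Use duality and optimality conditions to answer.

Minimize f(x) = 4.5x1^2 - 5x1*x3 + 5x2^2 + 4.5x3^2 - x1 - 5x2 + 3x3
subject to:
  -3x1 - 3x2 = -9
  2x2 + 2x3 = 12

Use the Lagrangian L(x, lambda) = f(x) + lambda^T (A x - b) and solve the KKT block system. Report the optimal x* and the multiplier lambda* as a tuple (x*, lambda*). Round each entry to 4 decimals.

Form the Lagrangian:
  L(x, lambda) = (1/2) x^T Q x + c^T x + lambda^T (A x - b)
Stationarity (grad_x L = 0): Q x + c + A^T lambda = 0.
Primal feasibility: A x = b.

This gives the KKT block system:
  [ Q   A^T ] [ x     ]   [-c ]
  [ A    0  ] [ lambda ] = [ b ]

Solving the linear system:
  x*      = (0.6111, 2.3889, 3.6111)
  lambda* = (-4.5185, -16.2222)
  f(x*)   = 76.1389

x* = (0.6111, 2.3889, 3.6111), lambda* = (-4.5185, -16.2222)


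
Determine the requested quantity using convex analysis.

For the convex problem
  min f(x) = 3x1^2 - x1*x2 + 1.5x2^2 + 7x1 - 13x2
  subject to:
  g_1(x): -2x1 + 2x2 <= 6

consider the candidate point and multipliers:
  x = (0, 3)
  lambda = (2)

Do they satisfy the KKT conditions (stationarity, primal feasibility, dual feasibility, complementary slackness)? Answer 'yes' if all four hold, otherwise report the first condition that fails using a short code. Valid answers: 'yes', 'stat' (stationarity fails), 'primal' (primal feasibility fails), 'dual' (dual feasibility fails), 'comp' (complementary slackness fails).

Gradient of f: grad f(x) = Q x + c = (4, -4)
Constraint values g_i(x) = a_i^T x - b_i:
  g_1((0, 3)) = 0
Stationarity residual: grad f(x) + sum_i lambda_i a_i = (0, 0)
  -> stationarity OK
Primal feasibility (all g_i <= 0): OK
Dual feasibility (all lambda_i >= 0): OK
Complementary slackness (lambda_i * g_i(x) = 0 for all i): OK

Verdict: yes, KKT holds.

yes


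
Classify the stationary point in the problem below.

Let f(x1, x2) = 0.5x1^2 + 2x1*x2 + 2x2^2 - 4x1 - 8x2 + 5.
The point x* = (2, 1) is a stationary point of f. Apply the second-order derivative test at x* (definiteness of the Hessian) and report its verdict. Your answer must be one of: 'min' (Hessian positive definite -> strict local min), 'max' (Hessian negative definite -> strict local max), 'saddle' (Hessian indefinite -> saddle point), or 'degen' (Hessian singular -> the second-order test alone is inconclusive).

Compute the Hessian H = grad^2 f:
  H = [[1, 2], [2, 4]]
Verify stationarity: grad f(x*) = H x* + g = (0, 0).
Eigenvalues of H: 0, 5.
H has a zero eigenvalue (singular; positive semidefinite but not definite), so H is neither positive definite, negative definite, nor indefinite. The second-order test alone is inconclusive -> degen.
(Indeed, f is constant along the null direction of H through x*, so x* is not a strict local extremum.)

degen


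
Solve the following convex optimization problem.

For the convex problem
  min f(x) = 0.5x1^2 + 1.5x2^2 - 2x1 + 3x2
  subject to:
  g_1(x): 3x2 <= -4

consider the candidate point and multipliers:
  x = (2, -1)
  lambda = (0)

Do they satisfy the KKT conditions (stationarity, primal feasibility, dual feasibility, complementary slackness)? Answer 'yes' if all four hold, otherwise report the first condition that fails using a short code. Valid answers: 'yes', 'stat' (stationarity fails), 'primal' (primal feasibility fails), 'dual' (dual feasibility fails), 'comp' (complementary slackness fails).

Gradient of f: grad f(x) = Q x + c = (0, 0)
Constraint values g_i(x) = a_i^T x - b_i:
  g_1((2, -1)) = 1
Stationarity residual: grad f(x) + sum_i lambda_i a_i = (0, 0)
  -> stationarity OK
Primal feasibility (all g_i <= 0): FAILS
Dual feasibility (all lambda_i >= 0): OK
Complementary slackness (lambda_i * g_i(x) = 0 for all i): OK

Verdict: the first failing condition is primal_feasibility -> primal.

primal


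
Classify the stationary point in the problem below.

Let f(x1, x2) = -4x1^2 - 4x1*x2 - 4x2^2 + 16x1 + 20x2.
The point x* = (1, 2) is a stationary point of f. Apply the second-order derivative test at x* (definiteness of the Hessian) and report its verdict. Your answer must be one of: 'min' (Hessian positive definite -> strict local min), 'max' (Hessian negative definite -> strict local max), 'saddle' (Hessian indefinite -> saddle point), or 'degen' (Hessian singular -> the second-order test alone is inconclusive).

Compute the Hessian H = grad^2 f:
  H = [[-8, -4], [-4, -8]]
Verify stationarity: grad f(x*) = H x* + g = (0, 0).
Eigenvalues of H: -12, -4.
Both eigenvalues < 0, so H is negative definite -> x* is a strict local max.

max


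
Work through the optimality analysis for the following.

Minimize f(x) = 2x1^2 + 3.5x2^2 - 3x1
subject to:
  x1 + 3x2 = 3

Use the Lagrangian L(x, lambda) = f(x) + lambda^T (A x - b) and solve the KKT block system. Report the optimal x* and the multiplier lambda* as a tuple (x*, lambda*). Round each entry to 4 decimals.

Form the Lagrangian:
  L(x, lambda) = (1/2) x^T Q x + c^T x + lambda^T (A x - b)
Stationarity (grad_x L = 0): Q x + c + A^T lambda = 0.
Primal feasibility: A x = b.

This gives the KKT block system:
  [ Q   A^T ] [ x     ]   [-c ]
  [ A    0  ] [ lambda ] = [ b ]

Solving the linear system:
  x*      = (1.1163, 0.6279)
  lambda* = (-1.4651)
  f(x*)   = 0.5233

x* = (1.1163, 0.6279), lambda* = (-1.4651)


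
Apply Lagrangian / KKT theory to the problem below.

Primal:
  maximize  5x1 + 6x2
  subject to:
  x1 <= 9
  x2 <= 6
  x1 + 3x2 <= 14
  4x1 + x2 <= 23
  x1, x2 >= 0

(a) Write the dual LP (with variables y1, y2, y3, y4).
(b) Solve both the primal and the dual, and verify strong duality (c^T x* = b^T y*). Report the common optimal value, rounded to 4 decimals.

The standard primal-dual pair for 'max c^T x s.t. A x <= b, x >= 0' is:
  Dual:  min b^T y  s.t.  A^T y >= c,  y >= 0.

So the dual LP is:
  minimize  9y1 + 6y2 + 14y3 + 23y4
  subject to:
    y1 + y3 + 4y4 >= 5
    y2 + 3y3 + y4 >= 6
    y1, y2, y3, y4 >= 0

Solving the primal: x* = (5, 3).
  primal value c^T x* = 43.
Solving the dual: y* = (0, 0, 1.7273, 0.8182).
  dual value b^T y* = 43.
Strong duality: c^T x* = b^T y*. Confirmed.

43


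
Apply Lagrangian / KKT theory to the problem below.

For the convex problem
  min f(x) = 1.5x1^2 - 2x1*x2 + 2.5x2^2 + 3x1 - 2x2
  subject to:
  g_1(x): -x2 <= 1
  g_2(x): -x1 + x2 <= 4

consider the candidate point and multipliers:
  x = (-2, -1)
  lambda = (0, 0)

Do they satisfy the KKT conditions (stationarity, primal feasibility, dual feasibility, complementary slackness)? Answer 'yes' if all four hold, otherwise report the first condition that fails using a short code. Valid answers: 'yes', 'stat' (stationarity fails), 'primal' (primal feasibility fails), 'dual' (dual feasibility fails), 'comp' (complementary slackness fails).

Gradient of f: grad f(x) = Q x + c = (-1, -3)
Constraint values g_i(x) = a_i^T x - b_i:
  g_1((-2, -1)) = 0
  g_2((-2, -1)) = -3
Stationarity residual: grad f(x) + sum_i lambda_i a_i = (-1, -3)
  -> stationarity FAILS
Primal feasibility (all g_i <= 0): OK
Dual feasibility (all lambda_i >= 0): OK
Complementary slackness (lambda_i * g_i(x) = 0 for all i): OK

Verdict: the first failing condition is stationarity -> stat.

stat


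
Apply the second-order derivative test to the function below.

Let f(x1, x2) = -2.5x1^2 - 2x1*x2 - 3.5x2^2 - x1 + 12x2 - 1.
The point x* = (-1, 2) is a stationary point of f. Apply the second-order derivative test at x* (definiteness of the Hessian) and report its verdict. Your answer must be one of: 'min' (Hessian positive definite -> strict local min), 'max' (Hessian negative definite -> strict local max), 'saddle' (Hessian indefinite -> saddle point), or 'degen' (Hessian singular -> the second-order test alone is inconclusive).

Compute the Hessian H = grad^2 f:
  H = [[-5, -2], [-2, -7]]
Verify stationarity: grad f(x*) = H x* + g = (0, 0).
Eigenvalues of H: -8.2361, -3.7639.
Both eigenvalues < 0, so H is negative definite -> x* is a strict local max.

max


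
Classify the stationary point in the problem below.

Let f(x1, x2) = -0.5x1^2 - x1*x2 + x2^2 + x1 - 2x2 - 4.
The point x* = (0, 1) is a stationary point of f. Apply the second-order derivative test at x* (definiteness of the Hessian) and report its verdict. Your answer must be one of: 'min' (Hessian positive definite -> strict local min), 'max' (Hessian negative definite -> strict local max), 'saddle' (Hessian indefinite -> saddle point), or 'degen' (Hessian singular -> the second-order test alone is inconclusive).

Compute the Hessian H = grad^2 f:
  H = [[-1, -1], [-1, 2]]
Verify stationarity: grad f(x*) = H x* + g = (0, 0).
Eigenvalues of H: -1.3028, 2.3028.
Eigenvalues have mixed signs, so H is indefinite -> x* is a saddle point.

saddle


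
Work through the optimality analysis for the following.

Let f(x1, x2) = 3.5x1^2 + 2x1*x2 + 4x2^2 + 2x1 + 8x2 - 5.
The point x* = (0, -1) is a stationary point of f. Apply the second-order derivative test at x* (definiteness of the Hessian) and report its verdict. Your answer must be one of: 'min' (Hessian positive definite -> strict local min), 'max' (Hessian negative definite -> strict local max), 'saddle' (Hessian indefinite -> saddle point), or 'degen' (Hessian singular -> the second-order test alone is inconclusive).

Compute the Hessian H = grad^2 f:
  H = [[7, 2], [2, 8]]
Verify stationarity: grad f(x*) = H x* + g = (0, 0).
Eigenvalues of H: 5.4384, 9.5616.
Both eigenvalues > 0, so H is positive definite -> x* is a strict local min.

min
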